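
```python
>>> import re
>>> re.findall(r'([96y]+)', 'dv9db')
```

['9']

Pattern: one or more of one of [96y] (captured).
Matches: at [2:3] match '9', group 1 = '9'.
One capturing group, so `findall` returns just the captured substring from the one match — 1 in all.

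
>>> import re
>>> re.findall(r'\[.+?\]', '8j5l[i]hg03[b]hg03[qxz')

['[i]', '[b]']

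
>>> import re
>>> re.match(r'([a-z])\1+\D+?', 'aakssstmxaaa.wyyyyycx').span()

(0, 3)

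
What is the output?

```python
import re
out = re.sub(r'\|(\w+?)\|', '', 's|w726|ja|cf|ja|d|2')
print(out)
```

sjaja2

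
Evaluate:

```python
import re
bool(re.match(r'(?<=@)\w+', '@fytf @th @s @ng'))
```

With `match`, the pattern is implicitly anchored at the beginning.
Here position 0 doesn't satisfy it, so the call returns None, and `bool(None)` is False.

False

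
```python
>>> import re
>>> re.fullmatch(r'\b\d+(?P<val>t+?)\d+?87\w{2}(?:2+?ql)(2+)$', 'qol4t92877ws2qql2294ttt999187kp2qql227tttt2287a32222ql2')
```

None

`re.fullmatch` requires the pattern to consume the entire string.
Here the string isn't matched end-to-end, so the call returns None.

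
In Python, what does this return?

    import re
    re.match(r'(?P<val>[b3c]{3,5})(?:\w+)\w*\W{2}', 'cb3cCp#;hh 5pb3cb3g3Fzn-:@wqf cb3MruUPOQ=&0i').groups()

The match spans [0:8] → 'cb3cCp#;'.
Captured: group 1 = 'cb3c'.

('cb3c',)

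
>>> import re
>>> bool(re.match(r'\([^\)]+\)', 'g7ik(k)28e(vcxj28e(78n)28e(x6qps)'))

False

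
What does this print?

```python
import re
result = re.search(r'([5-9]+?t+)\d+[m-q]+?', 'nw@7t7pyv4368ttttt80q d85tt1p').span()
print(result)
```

This matches one or more of a character in [5-9] (lazy), then one or more of a literal 't' (captured); then one or more of a digit; then one or more of a character in [m-q] (lazy).
Unlike `match`, `search` isn't anchored — it looks for the pattern anywhere in the string.
The match spans [3:7] → '7t7p'.
Captured: group 1 = '7t'.

(3, 7)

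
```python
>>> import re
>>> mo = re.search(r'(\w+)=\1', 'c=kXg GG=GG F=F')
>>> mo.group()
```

`\1` has to match the exact text group 1 already captured.
`search` walks the string left to right and returns the first match it finds.
The match spans [6:11] → 'GG=GG'.
Captured: group 1 = 'GG'.

'GG=GG'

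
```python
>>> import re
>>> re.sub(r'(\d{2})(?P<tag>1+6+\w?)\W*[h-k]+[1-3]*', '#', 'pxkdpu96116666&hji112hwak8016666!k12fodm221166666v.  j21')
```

'pxkdpu#hwak#fodm#'

Pattern: exactly 2 of a digit (captured); then one or more of the literal '1', then one or more of the literal '6', then optionally a word character (captured as 'tag'); then zero or more of a non-word character, then one or more of a character in [h-k], then zero or more of a character in [1-3].
Matches: at [6:21] → '96116666&hji112'; at [25:36] → '8016666!k12'; at [40:56] → '221166666v.  j21'.
Each match is replaced by '#'.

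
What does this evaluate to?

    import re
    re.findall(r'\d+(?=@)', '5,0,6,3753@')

The positive lookaround only admits positions where the adjacent text matches; those characters stay outside the span.
Walking the string: at [6:10] → '3753'.
With no groups in the pattern, `findall` gives back each whole match — 1 here.

['3753']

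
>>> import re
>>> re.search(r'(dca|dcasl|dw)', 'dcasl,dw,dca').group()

'dca'

Alternation isn't longest-match — the leftmost alternative that fits at this position is chosen.
Unlike `match`, `search` isn't anchored — it looks for the pattern anywhere in the string.
The match spans [0:3] → 'dca'.
Captured: group 1 = 'dca'.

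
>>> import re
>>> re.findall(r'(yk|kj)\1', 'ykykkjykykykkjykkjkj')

['yk', 'yk', 'kj']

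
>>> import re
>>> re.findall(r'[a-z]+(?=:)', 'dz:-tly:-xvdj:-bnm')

['dz', 'tly', 'xvdj']

Because the assertion is zero-width, the text it checks is not consumed and won't appear in the result.
Matches: at [0:2] → 'dz'; at [4:7] → 'tly'; at [9:13] → 'xvdj'.
With no groups in the pattern, `findall` gives back each whole match — 3 here.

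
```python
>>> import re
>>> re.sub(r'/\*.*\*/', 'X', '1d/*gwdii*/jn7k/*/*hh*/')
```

Matches: at [2:23] → '/*gwdii*/jn7k/*/*hh*/'.
Every occurrence is swapped for 'X'.

'1dX'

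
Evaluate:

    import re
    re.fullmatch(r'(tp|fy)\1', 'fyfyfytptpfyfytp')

None

The backreference `\1` re-matches whatever the first group consumed, character for character.
`re.fullmatch` is like wrapping the pattern in `^…$` (in single-line mode).
Here the string isn't matched end-to-end, so the call returns None.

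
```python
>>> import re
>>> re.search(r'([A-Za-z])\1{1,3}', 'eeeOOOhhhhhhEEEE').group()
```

A backreference is literal: `\1` must see the identical characters the first group matched.
`re.search` tries every starting position until one works.
The match spans [0:3] → 'eee'.
Captured: group 1 = 'e'.

'eee'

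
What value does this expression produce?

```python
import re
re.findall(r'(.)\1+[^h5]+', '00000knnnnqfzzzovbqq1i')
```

['0']

After group 1 captures some text, `\1` only succeeds where that same text appears again.
`findall` collects group 1 from the one match (1 total).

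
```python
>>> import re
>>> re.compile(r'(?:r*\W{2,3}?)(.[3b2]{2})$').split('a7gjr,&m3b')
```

['a7gj', 'm3b', '']

The pattern matches zero or more of the literal 'r', then 2 to 3 of a non-word character (lazy) (non-capturing group); then any character, then exactly 2 of one of [3b2] (captured); then anchored at the end.
With a capturing group present, the delimiter's captured portion is kept in the result list.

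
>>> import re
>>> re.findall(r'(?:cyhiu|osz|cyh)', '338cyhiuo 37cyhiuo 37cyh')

['cyhiu', 'cyhiu', 'cyh']

Branches in `(...|...)` are attempted left-to-right; the first branch that allows the whole pattern to succeed is taken.
Matches: at [3:8] → 'cyhiu'; at [12:17] → 'cyhiu'; at [21:24] → 'cyh'.
With no groups in the pattern, `findall` gives back each whole match — 3 here.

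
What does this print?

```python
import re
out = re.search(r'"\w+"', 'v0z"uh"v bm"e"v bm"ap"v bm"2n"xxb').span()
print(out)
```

`re.search` tries every starting position until one works.
The match spans [3:7] → '"uh"'.

(3, 7)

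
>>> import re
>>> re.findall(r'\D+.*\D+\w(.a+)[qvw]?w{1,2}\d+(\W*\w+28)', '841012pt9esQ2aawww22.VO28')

[('aa', '.VO28')]

This matches one or more of a non-digit; then zero or more of any character, then one or more of a non-digit, then a word character; then any character, then one or more of the literal 'a' (captured); then optionally one of [qvw]; then 1 to 2 of the literal 'w', then one or more of a digit; then zero or more of a non-word character, then one or more of a word character, then the literal '28' (captured).
2 groups means the one result is a tuple of 2 captured strings — 1 here.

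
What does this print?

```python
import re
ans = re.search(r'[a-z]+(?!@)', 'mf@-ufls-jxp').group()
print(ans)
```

A negative assertion filters positions out without eating any characters.
The match spans [0:1] → 'm'.

m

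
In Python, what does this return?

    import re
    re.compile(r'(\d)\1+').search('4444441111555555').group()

'444444'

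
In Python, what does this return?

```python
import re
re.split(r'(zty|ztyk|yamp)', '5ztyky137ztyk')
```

Alternation isn't longest-match — the leftmost alternative that fits at this position is chosen.
The group in the pattern means `split` returns the separators' captures alongside the pieces.

['5', 'zty', 'ky137', 'zty', 'k']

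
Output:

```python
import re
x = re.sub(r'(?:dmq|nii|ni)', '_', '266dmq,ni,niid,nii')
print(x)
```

`|` is ordered: at each position the engine commits to the first alternative that works.
Matches: at [3:6] → 'dmq'; at [7:9] → 'ni'; at [10:13] → 'nii'; at [15:18] → 'nii'.
Every occurrence is swapped for '_'.

266_,_,_d,_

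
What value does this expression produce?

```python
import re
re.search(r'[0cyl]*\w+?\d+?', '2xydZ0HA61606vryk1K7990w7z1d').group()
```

'2xydZ0'

Lazy quantifiers expand one character at a time until the remainder of the pattern can match.
The match spans [0:6] → '2xydZ0'.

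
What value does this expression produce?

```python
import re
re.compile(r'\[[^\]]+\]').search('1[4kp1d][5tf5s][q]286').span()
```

`re.search` tries every starting position until one works.
The match spans [1:8] → '[4kp1d]'.

(1, 8)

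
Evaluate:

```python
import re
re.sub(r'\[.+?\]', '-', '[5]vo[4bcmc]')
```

'-vo-'

Matches: at [0:3] → '[5]'; at [5:12] → '[4bcmc]'.
Every occurrence is swapped for '-'.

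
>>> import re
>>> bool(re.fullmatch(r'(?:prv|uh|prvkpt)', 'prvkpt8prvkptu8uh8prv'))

False

`re.fullmatch` is like wrapping the pattern in `^…$` (in single-line mode).
Here the string isn't matched end-to-end, so the call returns None, and `bool(None)` is False.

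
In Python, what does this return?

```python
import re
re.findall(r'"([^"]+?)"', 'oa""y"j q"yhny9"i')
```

['y', 'yhny9']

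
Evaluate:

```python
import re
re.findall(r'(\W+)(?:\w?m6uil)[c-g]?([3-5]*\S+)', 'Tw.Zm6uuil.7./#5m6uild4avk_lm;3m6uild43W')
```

[('./#', '4avk_lm;3m6uild43W')]

Pattern: one or more of a non-word character (captured); then optionally a word character, then the literal 'm6', then the literal 'uil' (non-capturing group); then optionally a character in [c-g]; then zero or more of a character in [3-5], then one or more of a non-whitespace character (captured).
Matches: at [12:40] match './#5m6uild4avk_lm;3m6uild43W', groups = ('./#', '4avk_lm;3m6uild43W').
With 2 capturing groups, `findall` returns a 2-tuple per match.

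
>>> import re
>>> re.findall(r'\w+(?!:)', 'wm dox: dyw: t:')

['wm', 'do', 'dy']

Because the assertion is negative and zero-width, positions next to the forbidden text are skipped.
Walking the string: at [0:2] → 'wm'; at [3:5] → 'do'; at [8:10] → 'dy'.
With no groups in the pattern, `findall` gives back each whole match — 3 here.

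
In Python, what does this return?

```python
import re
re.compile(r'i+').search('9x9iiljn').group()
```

'ii'

Pattern: one or more of a literal 'i'.
`re.search` tries every starting position until one works.
The match spans [3:5] → 'ii'.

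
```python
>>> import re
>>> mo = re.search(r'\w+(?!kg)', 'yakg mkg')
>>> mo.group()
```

'yakg'

The negative lookaround is zero-width — it rules out positions where the adjacent text would match, without consuming anything.
`re.search` scans for the first position where the pattern succeeds.
The match spans [0:4] → 'yakg'.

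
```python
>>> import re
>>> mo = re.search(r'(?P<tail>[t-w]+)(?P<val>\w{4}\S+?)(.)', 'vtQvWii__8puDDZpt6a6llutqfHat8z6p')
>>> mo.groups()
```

Pattern: one or more of a character in [t-w] (captured as 'tail'); then exactly 4 of a word character, then one or more of a non-whitespace character (lazy) (captured as 'val'); then any character (captured).
`re.search` tries every starting position until one works.
The match spans [0:8] → 'vtQvWii_'.
Captured: group 1 = 'vt', group 2 = 'QvWii', group 3 = '_'.

('vt', 'QvWii', '_')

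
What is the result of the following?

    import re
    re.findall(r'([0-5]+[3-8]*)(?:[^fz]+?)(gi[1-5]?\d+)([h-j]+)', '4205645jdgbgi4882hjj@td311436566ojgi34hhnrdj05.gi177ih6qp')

[('4205645', 'gi4882', 'hjj'), ('311436566', 'gi34', 'hh'), ('05', 'gi177', 'ih')]

The pattern matches one or more of a character in [0-5], then zero or more of a character in [3-8] (captured); then one or more of any character except [fz] (lazy) (non-capturing group); then the literal 'gi', then optionally a character in [1-5], then one or more of a digit (captured); then one or more of a character in [h-j] (captured).
A `+?`/`*?`/`{m,n}?` starts at its minimum and grows only as far as needed for what follows to match.
Scanning left to right: at [0:20] match '4205645jdgbgi4882hjj', groups = ('4205645', 'gi4882', 'hjj'); at [23:40] match '311436566ojgi34hh', groups = ('311436566', 'gi34', 'hh'); at [44:54] match '05.gi177ih', groups = ('05', 'gi177', 'ih').
3 groups means each result is a tuple of 3 captured strings — 3 here.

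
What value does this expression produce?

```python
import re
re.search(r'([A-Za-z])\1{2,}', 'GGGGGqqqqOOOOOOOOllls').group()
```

'GGGGG'

`\1` is not a pattern — it's the concrete string captured by group 1, re-applied verbatim.
`re.search` tries every starting position until one works.
The match spans [0:5] → 'GGGGG'.
Captured: group 1 = 'G'.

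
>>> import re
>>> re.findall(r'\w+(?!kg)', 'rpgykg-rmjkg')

['rpgykg', 'rmjkg']

A negative assertion filters positions out without eating any characters.
Walking the string: at [0:6] → 'rpgykg'; at [7:12] → 'rmjkg'.
No capturing groups, so `findall` returns the 2 full match strings.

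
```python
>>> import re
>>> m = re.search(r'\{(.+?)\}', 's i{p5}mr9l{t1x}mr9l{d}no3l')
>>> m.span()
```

A non-greedy quantifier consumes as few characters as it can — just enough that the remainder of the pattern still matches from where it stops; whatever follows it matches normally.
`re.search` tries every starting position until one works.
The match spans [3:7] → '{p5}'.
Captured: group 1 = 'p5'.

(3, 7)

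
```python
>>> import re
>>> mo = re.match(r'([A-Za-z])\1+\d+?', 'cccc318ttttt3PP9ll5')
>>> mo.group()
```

A backreference is literal: `\1` must see the identical characters the first group matched.
`re.match` only tries the pattern at the start of the string.
The match spans [0:5] → 'cccc3'.
Captured: group 1 = 'c'.

'cccc3'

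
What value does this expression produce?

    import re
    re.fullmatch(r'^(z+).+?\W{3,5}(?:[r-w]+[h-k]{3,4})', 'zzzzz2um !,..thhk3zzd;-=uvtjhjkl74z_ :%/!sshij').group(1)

'zzzzz'

The pattern matches anchored at the start of the string; then one or more of a literal 'z' (captured); then one or more of any character (lazy), then 3 to 5 of a non-word character; then one or more of a character in [r-w], then 3 to 4 of a character in [h-k] (non-capturing group).
`re.fullmatch` is like wrapping the pattern in `^…$` (in single-line mode).
The match spans [0:46] → 'zzzzz2um !,..thhk3zzd;-=uvtjhjkl74z_ :%/!sshij'.
Captured: group 1 = 'zzzzz'.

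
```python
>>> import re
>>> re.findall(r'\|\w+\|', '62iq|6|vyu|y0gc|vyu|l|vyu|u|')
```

['|6|', '|y0gc|', '|l|', '|u|']

Walking the string: at [4:7] → '|6|'; at [10:16] → '|y0gc|'; at [19:22] → '|l|'; at [25:28] → '|u|'.
Since nothing is captured, `findall` lists the 4 matched substrings directly.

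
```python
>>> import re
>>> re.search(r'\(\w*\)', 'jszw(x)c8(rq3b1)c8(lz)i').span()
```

The match spans [4:7] → '(x)'.

(4, 7)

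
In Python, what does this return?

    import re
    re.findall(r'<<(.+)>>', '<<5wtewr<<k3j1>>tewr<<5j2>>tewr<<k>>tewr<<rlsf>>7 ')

['5wtewr<<k3j1>>tewr<<5j2>>tewr<<k>>tewr<<rlsf']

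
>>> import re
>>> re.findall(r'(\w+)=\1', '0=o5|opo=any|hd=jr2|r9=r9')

['r9']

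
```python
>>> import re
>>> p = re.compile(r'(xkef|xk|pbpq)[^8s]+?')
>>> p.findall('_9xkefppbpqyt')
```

Branches in `(...|...)` are attempted left-to-right; the first branch that allows the whole pattern to succeed is taken.
Matches: at [2:7] match 'xkefp', group 1 = 'xkef'; at [7:12] match 'pbpqy', group 1 = 'pbpq'.
Because there's exactly one group, `findall` drops the full match and keeps group 1 from each hit.

['xkef', 'pbpq']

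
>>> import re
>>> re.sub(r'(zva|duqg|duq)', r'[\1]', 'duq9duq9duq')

'[duq]9[duq]9[duq]'

Each match is replaced using the text its own group 1 captured.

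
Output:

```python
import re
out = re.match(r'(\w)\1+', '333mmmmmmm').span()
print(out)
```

`re.match` only tries the pattern at the start of the string.
The match spans [0:3] → '333'.

(0, 3)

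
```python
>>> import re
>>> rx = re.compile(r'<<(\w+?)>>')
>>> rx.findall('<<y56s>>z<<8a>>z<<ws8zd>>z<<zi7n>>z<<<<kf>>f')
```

['y56s', '8a', 'ws8zd', 'zi7n', 'kf']

Walking the string: at [0:8] match '<<y56s>>', group 1 = 'y56s'; at [9:15] match '<<8a>>', group 1 = '8a'; at [16:25] match '<<ws8zd>>', group 1 = 'ws8zd'; at [26:34] match '<<zi7n>>', group 1 = 'zi7n'; at [37:43] match '<<kf>>', group 1 = 'kf'.
`findall` collects group 1 from each match (5 total).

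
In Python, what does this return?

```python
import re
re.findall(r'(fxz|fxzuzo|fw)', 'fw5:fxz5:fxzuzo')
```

['fw', 'fxz', 'fxz']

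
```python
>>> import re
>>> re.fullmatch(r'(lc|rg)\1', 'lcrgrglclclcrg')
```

None

`\1` is not a pattern — it's the concrete string captured by group 1, re-applied verbatim.
For `fullmatch`, every character of the input must be accounted for by the pattern.
Here the string isn't matched end-to-end, so the call returns None.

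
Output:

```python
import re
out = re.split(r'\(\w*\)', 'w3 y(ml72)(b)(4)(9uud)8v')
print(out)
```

['w3 y', '', '', '', '8v']

Matches to split on: at [4:10] → '(ml72)'; at [10:13] → '(b)'; at [13:16] → '(4)'; at [16:22] → '(9uud)'.
`split` removes every match and returns the 5 fragments in between.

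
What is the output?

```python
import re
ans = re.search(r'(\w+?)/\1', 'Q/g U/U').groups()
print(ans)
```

`\1` has to match the exact text group 1 already captured.
Unlike `match`, `search` isn't anchored — it looks for the pattern anywhere in the string.
The match spans [4:7] → 'U/U'.
Captured: group 1 = 'U'.

('U',)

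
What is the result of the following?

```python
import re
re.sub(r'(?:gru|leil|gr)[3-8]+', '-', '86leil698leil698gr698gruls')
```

'86-98-98-98gruls'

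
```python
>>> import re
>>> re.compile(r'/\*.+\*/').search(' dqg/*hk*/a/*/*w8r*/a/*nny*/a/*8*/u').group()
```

'/*hk*/a/*/*w8r*/a/*nny*/a/*8*/'

The match spans [4:34] → '/*hk*/a/*/*w8r*/a/*nny*/a/*8*/'.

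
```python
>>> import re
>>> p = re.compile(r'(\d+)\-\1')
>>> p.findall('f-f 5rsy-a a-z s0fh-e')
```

`findall` collects group 1 from each match (0 total).
Nothing in the string satisfies the pattern, so the list is empty.

[]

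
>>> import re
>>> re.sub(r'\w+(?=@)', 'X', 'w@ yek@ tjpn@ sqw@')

The lookaround is zero-width — it requires the adjacent text to match without consuming it, so the asserted text isn't part of the match.
Every occurrence is swapped for 'X'.

'X@ X@ X@ X@'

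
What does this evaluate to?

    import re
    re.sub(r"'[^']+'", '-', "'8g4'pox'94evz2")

"-pox'94evz2"

Matches: at [0:5] → "'8g4'".
Each match is replaced by '-'.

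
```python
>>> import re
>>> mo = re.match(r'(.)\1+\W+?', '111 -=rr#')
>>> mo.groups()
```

The match spans [0:4] → '111 '.
Captured: group 1 = '1'.

('1',)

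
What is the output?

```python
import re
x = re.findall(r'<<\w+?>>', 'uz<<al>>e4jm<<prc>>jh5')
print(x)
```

['<<al>>', '<<prc>>']

Matches: at [2:8] → '<<al>>'; at [12:19] → '<<prc>>'.
`findall` yields the raw match text (2 of them) because the pattern has no groups.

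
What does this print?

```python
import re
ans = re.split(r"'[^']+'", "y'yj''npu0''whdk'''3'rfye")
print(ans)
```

Matches to split on: at [1:5] → "'yj'"; at [5:11] → "'npu0'"; at [11:17] → "'whdk'"; at [18:21] → "'3'".
Each match becomes a cut point; 5 segments remain.

['y', '', '', "'", 'rfye']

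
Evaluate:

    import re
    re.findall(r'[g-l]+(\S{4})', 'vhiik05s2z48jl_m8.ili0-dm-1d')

This matches one or more of a character in [g-l]; then exactly 4 of a non-whitespace character (captured).
Walking the string: at [1:9] match 'hiik05s2', group 1 = '05s2'; at [12:18] match 'jl_m8.', group 1 = '_m8.'; at [18:25] match 'ili0-dm', group 1 = '0-dm'.
`findall` collects group 1 from each match (3 total).

['05s2', '_m8.', '0-dm']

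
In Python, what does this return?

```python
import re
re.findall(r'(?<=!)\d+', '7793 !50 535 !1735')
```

The lookaround is zero-width — it requires the adjacent text to match without consuming it, so the asserted text isn't part of the match.
No capturing groups, so `findall` returns the 2 full match strings.

['50', '1735']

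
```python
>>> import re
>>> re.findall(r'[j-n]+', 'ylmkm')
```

The pattern matches one or more of a character in [j-n].
No capturing groups, so `findall` returns the 1 full match string.

['lmkm']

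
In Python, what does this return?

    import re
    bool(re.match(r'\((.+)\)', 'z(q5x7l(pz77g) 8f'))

With `match`, the pattern is implicitly anchored at the beginning.
Here the pattern fails at index 0, so the call returns None, and `bool(None)` is False.

False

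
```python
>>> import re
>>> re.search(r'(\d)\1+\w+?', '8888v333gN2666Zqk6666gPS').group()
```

The backreference `\1` re-matches whatever the first group consumed, character for character.
The match spans [0:5] → '8888v'.

'8888v'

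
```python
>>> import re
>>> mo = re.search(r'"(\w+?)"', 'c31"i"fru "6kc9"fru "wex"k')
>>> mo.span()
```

(3, 6)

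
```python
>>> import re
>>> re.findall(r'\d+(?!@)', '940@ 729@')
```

['94', '72']

`(?!…)`/`(?<!…)` only lets a position through if the neighbouring text does NOT match; no characters are consumed.
Matches: at [0:2] → '94'; at [5:7] → '72'.
With no groups in the pattern, `findall` gives back each whole match — 2 here.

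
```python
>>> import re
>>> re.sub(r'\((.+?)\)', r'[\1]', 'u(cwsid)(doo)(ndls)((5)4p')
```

'u[cwsid][doo][ndls][(5]4p'

Matches: at [1:8] → '(cwsid)'; at [8:13] → '(doo)'; at [13:19] → '(ndls)'; at [19:23] → '((5)'.
`\1` in the replacement pulls in group 1's text for each match.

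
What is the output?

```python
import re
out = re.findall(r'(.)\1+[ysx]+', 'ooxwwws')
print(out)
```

The backreference `\1` re-matches whatever the first group consumed, character for character.
Matches: at [0:3] match 'oox', group 1 = 'o'; at [3:7] match 'wwws', group 1 = 'w'.
Because there's exactly one group, `findall` drops the full match and keeps group 1 from each hit.

['o', 'w']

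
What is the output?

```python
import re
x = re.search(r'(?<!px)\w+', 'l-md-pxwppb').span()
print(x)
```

(0, 1)

A negative assertion filters positions out without eating any characters.
The match spans [0:1] → 'l'.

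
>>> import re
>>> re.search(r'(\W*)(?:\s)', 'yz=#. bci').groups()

The match spans [2:6] → '=#. '.
Captured: group 1 = '=#.'.

('=#.',)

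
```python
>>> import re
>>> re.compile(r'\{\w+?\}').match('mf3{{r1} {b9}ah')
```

None

`re.match` only tries the pattern at the start of the string.
Here the pattern fails at index 0, so the call returns None.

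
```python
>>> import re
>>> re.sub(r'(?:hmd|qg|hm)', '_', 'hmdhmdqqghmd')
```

Alternation isn't longest-match — the leftmost alternative that fits at this position is chosen.
Matches: at [0:3] → 'hmd'; at [3:6] → 'hmd'; at [7:9] → 'qg'; at [9:12] → 'hmd'.
Every occurrence is swapped for '_'.

'__q__'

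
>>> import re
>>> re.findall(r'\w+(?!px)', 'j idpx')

['j', 'idpx']

The negative lookahead/lookbehind blocks any match where the forbidden context is present.
Scanning left to right: at [0:1] → 'j'; at [2:6] → 'idpx'.
With no groups in the pattern, `findall` gives back each whole match — 2 here.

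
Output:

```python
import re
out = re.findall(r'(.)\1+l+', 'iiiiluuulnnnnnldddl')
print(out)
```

`\1` has to match the exact text group 1 already captured.
Scanning left to right: at [0:5] match 'iiiil', group 1 = 'i'; at [5:9] match 'uuul', group 1 = 'u'; at [9:15] match 'nnnnnl', group 1 = 'n'; at [15:19] match 'dddl', group 1 = 'd'.
With a single group, `findall` returns only what that group captured — 4 items.

['i', 'u', 'n', 'd']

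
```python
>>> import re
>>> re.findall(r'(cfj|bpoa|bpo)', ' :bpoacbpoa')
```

['bpoa', 'bpoa']

Alternation isn't longest-match — the leftmost alternative that fits at this position is chosen.
`findall` collects group 1 from each match (2 total).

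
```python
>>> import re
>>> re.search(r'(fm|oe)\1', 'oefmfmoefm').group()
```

'fmfm'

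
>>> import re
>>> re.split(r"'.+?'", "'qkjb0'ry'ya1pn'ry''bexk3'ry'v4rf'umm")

['', 'ry', 'ry', 'ry', 'umm']

Matches to split on: at [0:7] → "'qkjb0'"; at [9:16] → "'ya1pn'"; at [18:26] → "''bexk3'"; at [28:34] → "'v4rf'".
The string is cut at each match, leaving 5 pieces.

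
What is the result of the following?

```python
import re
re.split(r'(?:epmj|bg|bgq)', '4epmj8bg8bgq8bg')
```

Alternation isn't longest-match — the leftmost alternative that fits at this position is chosen.
Matches to split on: at [1:5] → 'epmj'; at [6:8] → 'bg'; at [9:11] → 'bg'; at [13:15] → 'bg'.
`split` removes every match and returns the 5 fragments in between.

['4', '8', '8', 'q8', '']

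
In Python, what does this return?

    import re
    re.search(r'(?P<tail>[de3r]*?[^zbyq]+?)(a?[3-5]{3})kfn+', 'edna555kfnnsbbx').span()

(0, 11)

This matches zero or more of one of [de3r] (lazy), then one or more of any character except [zbyq] (lazy) (captured as 'tail'); then optionally a literal 'a', then exactly 3 of a character in [3-5] (captured); then the literal 'kf', then one or more of the literal 'n'.
Unlike `match`, `search` isn't anchored — it looks for the pattern anywhere in the string.
The match spans [0:11] → 'edna555kfnn'.
Captured: group 1 = 'edn', group 2 = 'a555'.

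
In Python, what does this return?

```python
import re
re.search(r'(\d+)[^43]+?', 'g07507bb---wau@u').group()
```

The match spans [1:7] → '07507b'.

'07507b'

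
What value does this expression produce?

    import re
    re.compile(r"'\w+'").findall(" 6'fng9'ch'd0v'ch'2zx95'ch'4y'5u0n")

With no groups in the pattern, `findall` gives back each whole match — 4 here.

["'fng9'", "'d0v'", "'2zx95'", "'4y'"]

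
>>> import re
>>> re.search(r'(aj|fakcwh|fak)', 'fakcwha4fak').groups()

('fakcwh',)

The match spans [0:6] → 'fakcwh'.
Captured: group 1 = 'fakcwh'.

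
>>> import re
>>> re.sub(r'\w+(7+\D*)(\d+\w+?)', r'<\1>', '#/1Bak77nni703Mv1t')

'#/<7>v1t'

Pattern: one or more of a word character; then one or more of the literal '7', then zero or more of a non-digit (captured); then one or more of a digit, then one or more of a word character (lazy) (captured).
A `+?`/`*?`/`{m,n}?` starts at its minimum and grows only as far as needed for what follows to match.
Matches: at [2:15] → '1Bak77nni703M'.
`\1` in the replacement pulls in group 1's text for each match.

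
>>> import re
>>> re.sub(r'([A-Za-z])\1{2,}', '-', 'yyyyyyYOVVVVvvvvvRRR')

'-YO---'

A backreference is literal: `\1` must see the identical characters the first group matched.
Each match is replaced by '-'.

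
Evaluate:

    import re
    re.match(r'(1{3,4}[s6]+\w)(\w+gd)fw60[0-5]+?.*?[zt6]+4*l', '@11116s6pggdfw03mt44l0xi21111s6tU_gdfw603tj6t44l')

This matches 3 to 4 of a literal '1', then one or more of one of [s6], then a word character (captured); then one or more of a word character, then the literal 'gd' (captured); then the literal 'f', then the literal 'w60'; then one or more of a character in [0-5] (lazy), then zero or more of any character (lazy), then one or more of one of [zt6]; then zero or more of the literal '4', then a literal 'l'.
`match` is anchored at position 0; if the pattern doesn't fit there, it returns None.
Here position 0 doesn't satisfy it, so the call returns None.

None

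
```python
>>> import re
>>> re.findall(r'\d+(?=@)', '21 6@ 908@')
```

['6', '908']

Lookahead/lookbehind check context without consuming it, so the matched span excludes the asserted characters.
Matches: at [3:4] → '6'; at [6:9] → '908'.
No capturing groups, so `findall` returns the 2 full match strings.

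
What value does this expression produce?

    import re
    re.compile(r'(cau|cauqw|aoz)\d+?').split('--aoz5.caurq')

Matches to split on: at [2:6] → 'aoz5'.
With a capturing group present, the delimiter's captured portion is kept in the result list.

['--', 'aoz', '.caurq']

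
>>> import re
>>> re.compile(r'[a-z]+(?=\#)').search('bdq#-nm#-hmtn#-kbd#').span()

Lookahead/lookbehind check context without consuming it, so the matched span excludes the asserted characters.
`search` walks the string left to right and returns the first match it finds.
The match spans [0:3] → 'bdq'.

(0, 3)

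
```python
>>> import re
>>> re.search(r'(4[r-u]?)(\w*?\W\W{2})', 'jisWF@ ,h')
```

None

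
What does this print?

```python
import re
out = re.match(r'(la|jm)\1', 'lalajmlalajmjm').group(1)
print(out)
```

la

The match spans [0:4] → 'lala'.
Captured: group 1 = 'la'.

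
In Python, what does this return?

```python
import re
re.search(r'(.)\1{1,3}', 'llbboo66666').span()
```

The backreference `\1` re-matches whatever the first group consumed, character for character.
The match spans [0:2] → 'll'.

(0, 2)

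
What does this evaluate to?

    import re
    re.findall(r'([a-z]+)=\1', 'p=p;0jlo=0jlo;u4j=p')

['p']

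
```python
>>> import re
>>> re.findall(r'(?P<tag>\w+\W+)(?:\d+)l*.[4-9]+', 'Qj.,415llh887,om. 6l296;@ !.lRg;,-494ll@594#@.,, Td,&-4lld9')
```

['Qj.,', 'om. ', 'lRg;,-', 'Td,&-']

Pattern: one or more of a word character, then one or more of a non-word character (captured as 'tag'); then one or more of a digit (non-capturing group); then zero or more of a literal 'l', then any character; then one or more of a character in [4-9].
Matches: at [0:13] match 'Qj.,415llh887', group 1 = 'Qj.,'; at [14:23] match 'om. 6l296', group 1 = 'om. '; at [28:43] match 'lRg;,-494ll@594', group 1 = 'lRg;,-'; at [49:59] match 'Td,&-4lld9', group 1 = 'Td,&-'.
With a single group, `findall` returns only what that group captured — 4 items.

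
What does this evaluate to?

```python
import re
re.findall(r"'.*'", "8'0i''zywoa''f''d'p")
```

["'0i''zywoa''f''d'"]

Walking the string: at [1:18] → "'0i''zywoa''f''d'".
With no groups in the pattern, `findall` gives back each whole match — 1 here.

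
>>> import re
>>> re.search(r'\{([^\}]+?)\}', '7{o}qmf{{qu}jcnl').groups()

('o',)

The match spans [1:4] → '{o}'.
Captured: group 1 = 'o'.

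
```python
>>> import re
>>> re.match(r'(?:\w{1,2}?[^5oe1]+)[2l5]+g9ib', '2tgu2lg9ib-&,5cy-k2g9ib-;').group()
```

'2tgu2lg9ib'

`match` is anchored at position 0; if the pattern doesn't fit there, it returns None.
The match spans [0:10] → '2tgu2lg9ib'.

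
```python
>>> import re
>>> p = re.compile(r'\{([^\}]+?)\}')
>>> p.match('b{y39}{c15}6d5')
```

`match` is anchored at position 0; if the pattern doesn't fit there, it returns None.
Here the string doesn't start with a match, so the call returns None.

None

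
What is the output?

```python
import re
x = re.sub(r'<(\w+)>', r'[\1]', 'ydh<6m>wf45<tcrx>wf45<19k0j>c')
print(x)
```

Matches: at [3:7] → '<6m>'; at [11:17] → '<tcrx>'; at [21:28] → '<19k0j>'.
Each match is replaced using the text its own group 1 captured.

ydh[6m]wf45[tcrx]wf45[19k0j]c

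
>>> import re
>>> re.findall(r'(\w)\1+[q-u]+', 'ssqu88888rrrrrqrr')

`\1` is not a pattern — it's the concrete string captured by group 1, re-applied verbatim.
One capturing group, so `findall` returns just the captured substring from each match — 2 in all.

['s', '8']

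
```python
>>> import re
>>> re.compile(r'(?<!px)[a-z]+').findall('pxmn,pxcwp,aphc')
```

['pxmn', 'pxcwp', 'aphc']

The negative lookahead/lookbehind blocks any match where the forbidden context is present.
Since nothing is captured, `findall` lists the 3 matched substrings directly.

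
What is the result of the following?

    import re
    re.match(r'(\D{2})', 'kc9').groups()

('kc',)

The match spans [0:2] → 'kc'.
Captured: group 1 = 'kc'.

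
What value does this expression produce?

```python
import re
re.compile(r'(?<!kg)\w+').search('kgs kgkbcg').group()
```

The negative lookaround is zero-width — it rules out positions where the adjacent text would match, without consuming anything.
The match spans [0:3] → 'kgs'.

'kgs'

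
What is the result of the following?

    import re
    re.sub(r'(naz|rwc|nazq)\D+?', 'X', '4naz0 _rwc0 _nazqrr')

'4naz0 _rwc0 _Xrr'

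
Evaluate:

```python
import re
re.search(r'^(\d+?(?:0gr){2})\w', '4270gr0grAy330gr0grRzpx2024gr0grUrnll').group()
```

'4270gr0grA'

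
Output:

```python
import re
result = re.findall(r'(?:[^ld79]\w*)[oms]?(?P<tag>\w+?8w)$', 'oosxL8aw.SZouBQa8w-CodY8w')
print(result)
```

`findall` collects group 1 from the one match (1 total).

['Y8w']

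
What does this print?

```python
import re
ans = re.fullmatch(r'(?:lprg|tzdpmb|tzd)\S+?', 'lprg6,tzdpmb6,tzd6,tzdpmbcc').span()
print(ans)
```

`re.fullmatch` is like wrapping the pattern in `^…$` (in single-line mode).
The match spans [0:27] → 'lprg6,tzdpmb6,tzd6,tzdpmbcc'.

(0, 27)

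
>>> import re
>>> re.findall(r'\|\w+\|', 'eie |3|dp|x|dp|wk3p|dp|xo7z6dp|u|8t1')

['|3|', '|x|', '|wk3p|', '|xo7z6dp|']

Scanning left to right: at [4:7] → '|3|'; at [9:12] → '|x|'; at [14:20] → '|wk3p|'; at [22:31] → '|xo7z6dp|'.
With no groups in the pattern, `findall` gives back each whole match — 4 here.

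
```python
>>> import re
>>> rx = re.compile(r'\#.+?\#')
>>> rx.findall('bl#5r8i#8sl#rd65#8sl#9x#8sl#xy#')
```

A `+?`/`*?`/`{m,n}?` starts at its minimum and grows only as far as needed for what follows to match.
With no groups in the pattern, `findall` gives back each whole match — 4 here.

['#5r8i#', '#rd65#', '#9x#', '#xy#']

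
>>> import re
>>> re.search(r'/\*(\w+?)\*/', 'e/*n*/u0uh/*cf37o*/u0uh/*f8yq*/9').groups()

The match spans [1:6] → '/*n*/'.
Captured: group 1 = 'n'.

('n',)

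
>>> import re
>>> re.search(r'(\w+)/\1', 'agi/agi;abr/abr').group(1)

'agi'

`\1` is not a pattern — it's the concrete string captured by group 1, re-applied verbatim.
Unlike `match`, `search` isn't anchored — it looks for the pattern anywhere in the string.
The match spans [0:7] → 'agi/agi'.
Captured: group 1 = 'agi'.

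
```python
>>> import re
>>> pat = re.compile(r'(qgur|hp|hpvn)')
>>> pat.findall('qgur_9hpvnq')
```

['qgur', 'hp']

Alternation tries branches left to right and keeps the first one that lets the overall match succeed at that position.
Because there's exactly one group, `findall` drops the full match and keeps group 1 from each hit.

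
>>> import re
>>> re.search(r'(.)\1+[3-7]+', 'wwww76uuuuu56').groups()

The match spans [0:6] → 'wwww76'.
Captured: group 1 = 'w'.

('w',)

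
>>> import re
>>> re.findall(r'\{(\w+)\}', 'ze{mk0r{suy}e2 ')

Scanning left to right: at [7:12] match '{suy}', group 1 = 'suy'.
`findall` collects group 1 from the one match (1 total).

['suy']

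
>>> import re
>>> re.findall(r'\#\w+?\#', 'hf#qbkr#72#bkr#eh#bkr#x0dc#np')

Matches: at [2:8] → '#qbkr#'; at [10:15] → '#bkr#'; at [17:22] → '#bkr#'.
With no groups in the pattern, `findall` gives back each whole match — 3 here.

['#qbkr#', '#bkr#', '#bkr#']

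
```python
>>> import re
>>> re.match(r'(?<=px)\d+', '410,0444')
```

None

Lookahead/lookbehind check context without consuming it, so the matched span excludes the asserted characters.
`re.match` won't scan ahead — the pattern has to work from the very first character.
Here the string doesn't start with a match, so the call returns None.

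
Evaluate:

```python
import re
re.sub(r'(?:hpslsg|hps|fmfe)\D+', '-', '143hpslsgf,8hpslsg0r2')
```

Matches: at [3:11] → 'hpslsgf,'; at [12:18] → 'hpslsg'.
`sub` substitutes '-' at each match site.

'143-8-0r2'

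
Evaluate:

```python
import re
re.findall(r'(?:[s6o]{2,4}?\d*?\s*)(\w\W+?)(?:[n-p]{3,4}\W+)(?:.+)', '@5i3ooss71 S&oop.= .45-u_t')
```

['S&']

The pattern matches 2 to 4 of one of [s6o] (lazy), then zero or more of a digit (lazy), then zero or more of whitespace (non-capturing group); then a word character, then one or more of a non-word character (lazy) (captured); then 3 to 4 of a character in [n-p], then one or more of a non-word character (non-capturing group); then one or more of any character (non-capturing group).
Walking the string: at [4:26] match 'ooss71 S&oop.= .45-u_t', group 1 = 'S&'.
With a single group, `findall` returns only what that group captured — 1 item.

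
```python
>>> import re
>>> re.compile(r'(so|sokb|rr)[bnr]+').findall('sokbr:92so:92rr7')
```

Because there's exactly one group, `findall` drops the full match and keeps group 1 from the one hit.

['sokb']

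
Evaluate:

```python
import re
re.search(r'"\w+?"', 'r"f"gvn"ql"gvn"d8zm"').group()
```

'"f"'

`re.search` tries every starting position until one works.
The match spans [1:4] → '"f"'.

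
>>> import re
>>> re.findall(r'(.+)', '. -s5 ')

This matches one or more of any character (captured).
Walking the string: at [0:6] match '. -s5 ', group 1 = '. -s5 '.
One capturing group, so `findall` returns just the captured substring from the one match — 1 in all.

['. -s5 ']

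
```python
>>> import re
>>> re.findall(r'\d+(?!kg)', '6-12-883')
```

The negative lookahead/lookbehind blocks any match where the forbidden context is present.
Walking the string: at [0:1] → '6'; at [2:4] → '12'; at [5:8] → '883'.
`findall` yields the raw match text (3 of them) because the pattern has no groups.

['6', '12', '883']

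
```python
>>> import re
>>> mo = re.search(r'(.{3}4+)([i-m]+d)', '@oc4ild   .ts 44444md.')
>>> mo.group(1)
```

'@oc4'

The pattern matches exactly 3 of any character, then one or more of the literal '4' (captured); then one or more of a character in [i-m], then a literal 'd' (captured).
Unlike `match`, `search` isn't anchored — it looks for the pattern anywhere in the string.
The match spans [0:7] → '@oc4ild'.
Captured: group 1 = '@oc4', group 2 = 'ild'.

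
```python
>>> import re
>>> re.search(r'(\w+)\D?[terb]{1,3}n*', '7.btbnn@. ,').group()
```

This matches one or more of a word character (captured); then optionally a non-digit, then 1 to 3 of one of [terb], then zero or more of a literal 'n'.
Unlike `match`, `search` isn't anchored — it looks for the pattern anywhere in the string.
The match spans [0:7] → '7.btbnn'.
Captured: group 1 = '7'.

'7.btbnn'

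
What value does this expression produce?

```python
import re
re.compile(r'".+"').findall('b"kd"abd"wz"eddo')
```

With no groups in the pattern, `findall` gives back each whole match — 1 here.

['"kd"abd"wz"']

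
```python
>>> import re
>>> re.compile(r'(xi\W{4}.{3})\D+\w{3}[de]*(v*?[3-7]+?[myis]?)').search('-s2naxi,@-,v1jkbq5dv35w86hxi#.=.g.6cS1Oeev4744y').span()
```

Pattern: the literal 'xi', then exactly 4 of a non-word character, then exactly 3 of any character (captured); then one or more of a non-digit; then exactly 3 of a word character, then zero or more of one of [de]; then zero or more of the literal 'v' (lazy), then one or more of a character in [3-7] (lazy), then optionally one of [myis] (captured).
`search` walks the string left to right and returns the first match it finds.
The match spans [5:21] → 'xi,@-,v1jkbq5dv3'.
Captured: group 1 = 'xi,@-,v1j', group 2 = '3'.

(5, 21)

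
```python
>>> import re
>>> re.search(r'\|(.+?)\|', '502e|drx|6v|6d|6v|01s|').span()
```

`re.search` tries every starting position until one works.
The match spans [4:9] → '|drx|'.
Captured: group 1 = 'drx'.

(4, 9)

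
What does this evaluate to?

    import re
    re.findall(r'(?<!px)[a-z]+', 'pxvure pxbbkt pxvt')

Because the assertion is negative and zero-width, positions next to the forbidden text are skipped.
Matches: at [0:6] → 'pxvure'; at [7:13] → 'pxbbkt'; at [14:18] → 'pxvt'.
With no groups in the pattern, `findall` gives back each whole match — 3 here.

['pxvure', 'pxbbkt', 'pxvt']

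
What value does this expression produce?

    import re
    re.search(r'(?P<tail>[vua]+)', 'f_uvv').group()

The match spans [2:5] → 'uvv'.

'uvv'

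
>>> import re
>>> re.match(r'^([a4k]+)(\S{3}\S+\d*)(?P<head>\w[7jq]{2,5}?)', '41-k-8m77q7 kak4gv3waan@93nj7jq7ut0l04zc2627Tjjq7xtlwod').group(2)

'1-k-8m7'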